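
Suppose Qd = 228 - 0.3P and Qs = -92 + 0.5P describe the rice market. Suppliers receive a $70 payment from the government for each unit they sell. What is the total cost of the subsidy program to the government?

Government cost = $8478.75

Pre-subsidy: 228 - 0.3P = -92 + 0.5P gives P* = 400, Q* = 108.
With the subsidy, sellers receive Ps = Pb + 70 for each unit, where Pb is the price buyers pay.
Supply in terms of Pb becomes Qs = -92 + 0.5(Pb + 70) = -57 + 0.5Pb. Setting this equal to demand: 228 - 0.3Pb = -57 + 0.5Pb, so Pb = 356.25.
Sellers receive Ps = 356.25 + 70 = 426.25; Q' = 228 − 0.3·356.25 = 121.125.
Government outlay = subsidy × quantity = 70 × 121.125 = 8478.75.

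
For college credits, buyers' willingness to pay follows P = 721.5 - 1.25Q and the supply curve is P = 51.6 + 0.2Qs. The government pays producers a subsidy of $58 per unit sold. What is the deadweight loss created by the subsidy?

Deadweight loss = $1160

Pre-subsidy: 721.5 - 1.25Q = 51.6 + 0.2Q gives Q* = 462 and P* = 144.
With the subsidy, sellers receive Ps = Pb + 58 for each unit, where Pb is the price buyers pay.
On the curves, Pb = 721.5 - 1.25Q and Ps = 51.6 + 0.2Q; the wedge Ps − Pb = 58 gives 51.6 + 0.2Q − (721.5 - 1.25Q) = 58, so Q' = 502.
Then Pb = 721.5 − 1.25·502 = 94 and Ps = 51.6 + 0.2·502 = 152.
The subsidy expands output by 502 − 462 = 40 past the efficient level; on those units the gap between marginal cost and willingness to pay runs from 0 up to 58.
DWL = ½ × 58 × 40 = 1160.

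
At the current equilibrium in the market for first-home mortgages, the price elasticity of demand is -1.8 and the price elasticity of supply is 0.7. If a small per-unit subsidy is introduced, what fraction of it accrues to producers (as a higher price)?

For a small subsidy around the equilibrium, the benefit split depends on the relative slopes, which at a point are proportional to the elasticities.
Buyer share = εs/(εs + |εd|) = 0.7/(0.7 + 1.8) = 0.28; seller share = |εd|/(εs + |εd|) = 0.72.
So producers capture 0.72 of the subsidy.

Producer share = 0.72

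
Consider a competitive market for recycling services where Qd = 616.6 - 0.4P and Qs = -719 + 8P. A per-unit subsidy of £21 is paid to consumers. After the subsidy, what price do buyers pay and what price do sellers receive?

Pre-subsidy: 616.6 - 0.4P = -719 + 8P gives P* = 159, Q* = 553.
With the rebate, buyers effectively pay Pb = Ps − 21, where Ps is the price sellers receive.
Demand in terms of Ps becomes Qd = 616.6 − 0.4(Ps − 21) = 625 - 0.4Ps. Setting this equal to supply: 625 - 0.4Ps = -719 + 8Ps, so Ps = 160.
Buyers pay Pb = 160 − 21 = 139; Q' = -719 + 8·160 = 561.

Buyers pay £139; sellers receive £160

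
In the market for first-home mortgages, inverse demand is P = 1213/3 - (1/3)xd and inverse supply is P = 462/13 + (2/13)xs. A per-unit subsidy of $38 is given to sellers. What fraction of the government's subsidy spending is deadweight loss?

Pre-subsidy: 1213/3 - (1/3)x = 462/13 + (2/13)x gives x* = 757 and P* = 152.
With the subsidy, sellers receive Ps = Pb + 38 for each unit, where Pb is the price buyers pay.
On the curves, Pb = 1213/3 - (1/3)x and Ps = 462/13 + (2/13)x; the wedge Ps − Pb = 38 gives 462/13 + (2/13)x − (1213/3 - (1/3)x) = 38, so x' = 835.
Then Pb = 1213/3 − (1/3)·835 = 126 and Ps = 462/13 + (2/13)·835 = 164.
ΔCS = ½(757 + 835)(152 − 126) = 20696; ΔPS = ½(757 + 835)(164 − 152) = 9552.
Government spending = 38 × 835 = 31730.
DWL = ½ × 38 × (835 − 757) = 1482; fraction = 1482 / 31730 = 39/835.

DWL / government spending = 39/835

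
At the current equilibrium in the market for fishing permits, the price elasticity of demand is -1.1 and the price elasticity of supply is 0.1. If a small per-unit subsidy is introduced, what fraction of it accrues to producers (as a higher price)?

Producer share = 11/12

For a small subsidy around the equilibrium, the benefit split depends on the relative slopes, which at a point are proportional to the elasticities.
Buyer share = εs/(εs + |εd|) = 0.1/(0.1 + 1.1) = 1/12; seller share = |εd|/(εs + |εd|) = 11/12.
So producers capture 11/12 of the subsidy.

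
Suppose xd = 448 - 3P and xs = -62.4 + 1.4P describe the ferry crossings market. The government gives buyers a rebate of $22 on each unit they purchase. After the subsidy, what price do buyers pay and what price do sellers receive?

Buyers pay $109; sellers receive $131

Pre-subsidy: 448 - 3P = -62.4 + 1.4P gives P* = 116, x* = 100.
With the rebate, buyers effectively pay Pb = Ps − 22, where Ps is the price sellers receive.
Demand in terms of Ps becomes xd = 448 − 3(Ps − 22) = 514 - 3Ps. Setting this equal to supply: 514 - 3Ps = -62.4 + 1.4Ps, so Ps = 131.
Buyers pay Pb = 131 − 22 = 109; x' = -62.4 + 1.4·131 = 121.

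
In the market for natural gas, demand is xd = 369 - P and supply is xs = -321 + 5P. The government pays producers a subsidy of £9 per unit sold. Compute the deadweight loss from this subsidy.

Pre-subsidy: 369 - P = -321 + 5P gives P* = 115, x* = 254.
With the subsidy, sellers receive Ps = Pb + 9 for each unit, where Pb is the price buyers pay.
Supply in terms of Pb becomes xs = -321 + 5(Pb + 9) = -276 + 5Pb. Setting this equal to demand: 369 - Pb = -276 + 5Pb, so Pb = 107.5.
Sellers receive Ps = 107.5 + 9 = 116.5; x' = 369 − 1·107.5 = 261.5.
The subsidy expands output by 261.5 − 254 = 7.5 past the efficient level; on those units the gap between marginal cost and willingness to pay runs from 0 up to 9.
DWL = ½ × 9 × 7.5 = 33.75.

Deadweight loss = £33.75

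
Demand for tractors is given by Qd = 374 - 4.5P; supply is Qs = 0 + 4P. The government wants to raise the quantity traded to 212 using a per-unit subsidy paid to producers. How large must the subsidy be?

Required subsidy s = 17 per unit

At Q = 212, invert demand for the buyer price: Pb = (374 − 212)/4.5 = 36; invert supply for the seller price: Ps = (212 − (0))/4 = 53.
The subsidy must fill the gap: s = Ps − Pb = 53 − 36 = 17.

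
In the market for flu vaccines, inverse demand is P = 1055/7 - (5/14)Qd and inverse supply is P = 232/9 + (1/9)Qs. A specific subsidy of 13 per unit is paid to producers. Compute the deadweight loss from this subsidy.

Deadweight loss = 10647/59

Pre-subsidy: 1055/7 - (5/14)Q = 232/9 + (1/9)Q gives Q* = 15742/59 and P* = 3270/59.
With the subsidy, sellers receive Ps = Pb + 13 for each unit, where Pb is the price buyers pay.
On the curves, Pb = 1055/7 - (5/14)Q and Ps = 232/9 + (1/9)Q; the wedge Ps − Pb = 13 gives 232/9 + (1/9)Q − (1055/7 - (5/14)Q) = 13, so Q' = 17380/59.
Then Pb = 1055/7 − (5/14)·(17380/59) = 2685/59 and Ps = 232/9 + (1/9)·(17380/59) = 3452/59.
The subsidy expands output by 17380/59 − 15742/59 = 1638/59 past the efficient level; on those units the gap between marginal cost and willingness to pay runs from 0 up to 13.
DWL = ½ × 13 × 1638/59 = 10647/59.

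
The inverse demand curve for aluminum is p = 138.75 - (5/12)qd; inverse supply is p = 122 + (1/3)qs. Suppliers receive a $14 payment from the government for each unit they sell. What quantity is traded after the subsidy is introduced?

q' = 41

Pre-subsidy: 138.75 - (5/12)q = 122 + (1/3)q gives q* = 67/3 and p* = 1165/9.
With the subsidy, sellers receive ps = pb + 14 for each unit, where pb is the price buyers pay.
On the curves, pb = 138.75 - (5/12)q and ps = 122 + (1/3)q; the wedge ps − pb = 14 gives 122 + (1/3)q − (138.75 - (5/12)q) = 14, so q' = 41.
Then pb = 138.75 − (5/12)·41 = 365/3 and ps = 122 + (1/3)·41 = 407/3.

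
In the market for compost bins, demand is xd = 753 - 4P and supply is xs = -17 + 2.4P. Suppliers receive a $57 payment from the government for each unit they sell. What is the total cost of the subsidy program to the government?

Government cost = $20363.25

Pre-subsidy: 753 - 4P = -17 + 2.4P gives P* = 120.3125, x* = 271.75.
With the subsidy, sellers receive Ps = Pb + 57 for each unit, where Pb is the price buyers pay.
Supply in terms of Pb becomes xs = -17 + 2.4(Pb + 57) = 119.8 + 2.4Pb. Setting this equal to demand: 753 - 4Pb = 119.8 + 2.4Pb, so Pb = 98.9375.
Sellers receive Ps = 98.9375 + 57 = 155.9375; x' = 753 − 4·98.9375 = 357.25.
Government outlay = subsidy × quantity = 57 × 357.25 = 20363.25.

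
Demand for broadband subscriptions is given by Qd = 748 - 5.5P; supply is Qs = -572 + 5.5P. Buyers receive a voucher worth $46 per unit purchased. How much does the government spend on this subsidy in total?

Pre-subsidy: 748 - 5.5P = -572 + 5.5P gives P* = 120, Q* = 88.
With the rebate, buyers effectively pay Pb = Ps − 46, where Ps is the price sellers receive.
Demand in terms of Ps becomes Qd = 748 − 5.5(Ps − 46) = 1001 - 5.5Ps. Setting this equal to supply: 1001 - 5.5Ps = -572 + 5.5Ps, so Ps = 143.
Buyers pay Pb = 143 − 46 = 97; Q' = -572 + 5.5·143 = 214.5.
Government outlay = subsidy × quantity = 46 × 214.5 = 9867.

Government cost = $9867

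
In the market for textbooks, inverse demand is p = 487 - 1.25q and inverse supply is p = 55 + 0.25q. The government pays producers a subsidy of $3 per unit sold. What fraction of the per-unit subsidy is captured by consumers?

Pre-subsidy: 487 - 1.25q = 55 + 0.25q gives q* = 288 and p* = 127.
With the subsidy, sellers receive ps = pb + 3 for each unit, where pb is the price buyers pay.
On the curves, pb = 487 - 1.25q and ps = 55 + 0.25q; the wedge ps − pb = 3 gives 55 + 0.25q − (487 - 1.25q) = 3, so q' = 290.
Then pb = 487 − 1.25·290 = 124.5 and ps = 55 + 0.25·290 = 127.5.
Buyers' price falls by p* − pb = 127 − 124.5 = 2.5; sellers' price rises by ps − p* = 127.5 − 127 = 0.5.
So consumers capture 2.5/3 = 5/6 of each unit of subsidy.

Consumer share = 5/6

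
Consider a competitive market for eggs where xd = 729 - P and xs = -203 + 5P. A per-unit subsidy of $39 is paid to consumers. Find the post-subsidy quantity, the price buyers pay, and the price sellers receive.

Pre-subsidy: 729 - P = -203 + 5P gives P* = 466/3, x* = 1721/3.
With the rebate, buyers effectively pay Pb = Ps − 39, where Ps is the price sellers receive.
Demand in terms of Ps becomes xd = 729 − 1(Ps − 39) = 768 - Ps. Setting this equal to supply: 768 - Ps = -203 + 5Ps, so Ps = 971/6.
Buyers pay Pb = 971/6 − 39 = 737/6; x' = -203 + 5·(971/6) = 3637/6.

x' = 3637/6; buyers pay 737/6; sellers receive 971/6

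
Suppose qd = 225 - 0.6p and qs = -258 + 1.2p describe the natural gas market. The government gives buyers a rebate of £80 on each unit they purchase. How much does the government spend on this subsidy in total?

Pre-subsidy: 225 - 0.6p = -258 + 1.2p gives p* = 805/3, q* = 64.
With the rebate, buyers effectively pay pb = ps − 80, where ps is the price sellers receive.
Demand in terms of ps becomes qd = 225 − 0.6(ps − 80) = 273 - 0.6ps. Setting this equal to supply: 273 - 0.6ps = -258 + 1.2ps, so ps = 295.
Buyers pay pb = 295 − 80 = 215; q' = -258 + 1.2·295 = 96.
Government outlay = subsidy × quantity = 80 × 96 = 7680.

Government cost = £7680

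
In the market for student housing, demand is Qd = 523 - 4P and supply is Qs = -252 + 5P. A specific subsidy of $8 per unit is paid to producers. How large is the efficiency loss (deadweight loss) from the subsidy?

Deadweight loss = 640/9

Pre-subsidy: 523 - 4P = -252 + 5P gives P* = 775/9, Q* = 1607/9.
With the subsidy, sellers receive Ps = Pb + 8 for each unit, where Pb is the price buyers pay.
Supply in terms of Pb becomes Qs = -252 + 5(Pb + 8) = -212 + 5Pb. Setting this equal to demand: 523 - 4Pb = -212 + 5Pb, so Pb = 245/3.
Sellers receive Ps = 245/3 + 8 = 269/3; Q' = 523 − 4·(245/3) = 589/3.
The subsidy expands output by 589/3 − 1607/9 = 160/9 past the efficient level; on those units the gap between marginal cost and willingness to pay runs from 0 up to 8.
DWL = ½ × 8 × 160/9 = 640/9.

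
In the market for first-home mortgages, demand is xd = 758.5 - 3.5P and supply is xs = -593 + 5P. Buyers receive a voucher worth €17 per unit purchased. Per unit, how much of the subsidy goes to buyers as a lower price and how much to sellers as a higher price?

Buyers gain €10 per unit; sellers gain €7 per unit

Pre-subsidy: 758.5 - 3.5P = -593 + 5P gives P* = 159, x* = 202.
With the rebate, buyers effectively pay Pb = Ps − 17, where Ps is the price sellers receive.
Demand in terms of Ps becomes xd = 758.5 − 3.5(Ps − 17) = 818 - 3.5Ps. Setting this equal to supply: 818 - 3.5Ps = -593 + 5Ps, so Ps = 166.
Buyers pay Pb = 166 − 17 = 149; x' = -593 + 5·166 = 237.
Buyers' price falls by P* − Pb = 159 − 149 = 10; sellers' price rises by Ps − P* = 166 − 159 = 7.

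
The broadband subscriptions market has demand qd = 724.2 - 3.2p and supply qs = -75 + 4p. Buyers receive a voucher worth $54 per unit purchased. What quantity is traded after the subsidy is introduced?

Pre-subsidy: 724.2 - 3.2p = -75 + 4p gives p* = 111, q* = 369.
With the rebate, buyers effectively pay pb = ps − 54, where ps is the price sellers receive.
Demand in terms of ps becomes qd = 724.2 − 3.2(ps − 54) = 897 - 3.2ps. Setting this equal to supply: 897 - 3.2ps = -75 + 4ps, so ps = 135.
Buyers pay pb = 135 − 54 = 81; q' = -75 + 4·135 = 465.

q' = 465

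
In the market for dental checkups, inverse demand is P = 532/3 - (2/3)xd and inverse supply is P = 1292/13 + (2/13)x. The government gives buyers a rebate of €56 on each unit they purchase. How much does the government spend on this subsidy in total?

Government cost = €9142

Pre-subsidy: 532/3 - (2/3)x = 1292/13 + (2/13)x gives x* = 95 and P* = 114.
With the rebate, buyers effectively pay Pb = Ps − 56, where Ps is the price sellers receive.
On the curves, Pb = 532/3 - (2/3)x and Ps = 1292/13 + (2/13)x; the wedge Ps − Pb = 56 gives 1292/13 + (2/13)x − (532/3 - (2/3)x) = 56, so x' = 163.25.
Then Pb = 532/3 − (2/3)·163.25 = 68.5 and Ps = 1292/13 + (2/13)·163.25 = 124.5.
Government outlay = subsidy × quantity = 56 × 163.25 = 9142.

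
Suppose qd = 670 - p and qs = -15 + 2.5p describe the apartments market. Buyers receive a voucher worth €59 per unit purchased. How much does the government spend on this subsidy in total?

Government cost = 213285/7

Pre-subsidy: 670 - p = -15 + 2.5p gives p* = 1370/7, q* = 3320/7.
With the rebate, buyers effectively pay pb = ps − 59, where ps is the price sellers receive.
Demand in terms of ps becomes qd = 670 − 1(ps − 59) = 729 - ps. Setting this equal to supply: 729 - ps = -15 + 2.5ps, so ps = 1488/7.
Buyers pay pb = 1488/7 − 59 = 1075/7; q' = -15 + 2.5·(1488/7) = 3615/7.
Government outlay = subsidy × quantity = 59 × 3615/7 = 213285/7.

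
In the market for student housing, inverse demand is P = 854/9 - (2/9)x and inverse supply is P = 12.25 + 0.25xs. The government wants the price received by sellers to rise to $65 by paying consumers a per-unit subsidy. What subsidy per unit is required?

At a seller price of 65, quantity supplied is -49 + 4·65 = 211.
Buyers absorb 211 only when they pay Pb = 854/9 − (2/9)·211 = 48.
s = Ps − Pb = 65 − 48 = 17.

Required subsidy s = $17 per unit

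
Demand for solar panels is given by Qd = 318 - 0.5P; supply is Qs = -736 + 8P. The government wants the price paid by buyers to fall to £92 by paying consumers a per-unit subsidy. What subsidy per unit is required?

At a buyer price of 92, quantity demanded is 318 − 0.5·92 = 272.
Sellers supply 272 only when they receive Ps with -736 + 8·Ps = 272, i.e. Ps = 126.
s = Ps − Pb = 126 − 92 = 34.

Required subsidy s = £34 per unit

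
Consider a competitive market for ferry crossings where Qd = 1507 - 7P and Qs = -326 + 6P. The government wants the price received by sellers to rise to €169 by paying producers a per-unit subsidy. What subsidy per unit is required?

At a seller price of 169, quantity supplied is -326 + 6·169 = 688.
Buyers absorb 688 only when they pay Pb with 1507 − 7·Pb = 688, i.e. Pb = 117.
s = Ps − Pb = 169 − 117 = 52.

Required subsidy s = €52 per unit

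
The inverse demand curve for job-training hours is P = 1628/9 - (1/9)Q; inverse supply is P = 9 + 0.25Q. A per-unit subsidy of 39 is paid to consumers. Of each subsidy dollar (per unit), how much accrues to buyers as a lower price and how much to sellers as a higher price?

Pre-subsidy: 1628/9 - (1/9)Q = 9 + 0.25Q gives Q* = 476 and P* = 128.
With the rebate, buyers effectively pay Pb = Ps − 39, where Ps is the price sellers receive.
On the curves, Pb = 1628/9 - (1/9)Q and Ps = 9 + 0.25Q; the wedge Ps − Pb = 39 gives 9 + 0.25Q − (1628/9 - (1/9)Q) = 39, so Q' = 584.
Then Pb = 1628/9 − (1/9)·584 = 116 and Ps = 9 + 0.25·584 = 155.
Buyers' price falls by P* − Pb = 128 − 116 = 12; sellers' price rises by Ps − P* = 155 − 128 = 27.

Buyers gain 12 per unit; sellers gain 27 per unit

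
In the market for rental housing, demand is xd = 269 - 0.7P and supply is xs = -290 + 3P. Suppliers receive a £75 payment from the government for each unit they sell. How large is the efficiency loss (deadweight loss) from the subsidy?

Deadweight loss = 118125/74

Pre-subsidy: 269 - 0.7P = -290 + 3P gives P* = 5590/37, x* = 6040/37.
With the subsidy, sellers receive Ps = Pb + 75 for each unit, where Pb is the price buyers pay.
Supply in terms of Pb becomes xs = -290 + 3(Pb + 75) = -65 + 3Pb. Setting this equal to demand: 269 - 0.7Pb = -65 + 3Pb, so Pb = 3340/37.
Sellers receive Ps = 3340/37 + 75 = 6115/37; x' = 269 − 0.7·(3340/37) = 7615/37.
The subsidy expands output by 7615/37 − 6040/37 = 1575/37 past the efficient level; on those units the gap between marginal cost and willingness to pay runs from 0 up to 75.
DWL = ½ × 75 × 1575/37 = 118125/74.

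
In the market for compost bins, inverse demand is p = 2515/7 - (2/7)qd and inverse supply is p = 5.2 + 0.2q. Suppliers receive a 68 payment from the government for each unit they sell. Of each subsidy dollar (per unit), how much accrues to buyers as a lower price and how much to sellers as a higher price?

Pre-subsidy: 2515/7 - (2/7)q = 5.2 + 0.2q gives q* = 729 and p* = 151.
With the subsidy, sellers receive ps = pb + 68 for each unit, where pb is the price buyers pay.
On the curves, pb = 2515/7 - (2/7)q and ps = 5.2 + 0.2q; the wedge ps − pb = 68 gives 5.2 + 0.2q − (2515/7 - (2/7)q) = 68, so q' = 869.
Then pb = 2515/7 − (2/7)·869 = 111 and ps = 5.2 + 0.2·869 = 179.
Buyers' price falls by p* − pb = 151 − 111 = 40; sellers' price rises by ps − p* = 179 − 151 = 28.

Buyers gain 40 per unit; sellers gain 28 per unit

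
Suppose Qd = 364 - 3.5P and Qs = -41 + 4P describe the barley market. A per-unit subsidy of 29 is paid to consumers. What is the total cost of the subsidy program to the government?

Government cost = 99673/15

Pre-subsidy: 364 - 3.5P = -41 + 4P gives P* = 54, Q* = 175.
With the rebate, buyers effectively pay Pb = Ps − 29, where Ps is the price sellers receive.
Demand in terms of Ps becomes Qd = 364 − 3.5(Ps − 29) = 465.5 - 3.5Ps. Setting this equal to supply: 465.5 - 3.5Ps = -41 + 4Ps, so Ps = 1013/15.
Buyers pay Pb = 1013/15 − 29 = 578/15; Q' = -41 + 4·(1013/15) = 3437/15.
Government outlay = subsidy × quantity = 29 × 3437/15 = 99673/15.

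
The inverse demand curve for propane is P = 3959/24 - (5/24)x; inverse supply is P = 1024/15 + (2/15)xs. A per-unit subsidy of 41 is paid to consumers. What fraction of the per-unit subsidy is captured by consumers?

Consumer share = 25/41

Pre-subsidy: 3959/24 - (5/24)x = 1024/15 + (2/15)x gives x* = 283 and P* = 106.
With the rebate, buyers effectively pay Pb = Ps − 41, where Ps is the price sellers receive.
On the curves, Pb = 3959/24 - (5/24)x and Ps = 1024/15 + (2/15)x; the wedge Ps − Pb = 41 gives 1024/15 + (2/15)x − (3959/24 - (5/24)x) = 41, so x' = 403.
Then Pb = 3959/24 − (5/24)·403 = 81 and Ps = 1024/15 + (2/15)·403 = 122.
Buyers' price falls by P* − Pb = 106 − 81 = 25; sellers' price rises by Ps − P* = 122 − 106 = 16.
So consumers capture 25/41 = 25/41 of each unit of subsidy.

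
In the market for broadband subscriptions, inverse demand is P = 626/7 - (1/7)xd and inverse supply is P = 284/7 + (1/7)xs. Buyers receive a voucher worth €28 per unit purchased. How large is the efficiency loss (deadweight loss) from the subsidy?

Deadweight loss = €1372

Pre-subsidy: 626/7 - (1/7)x = 284/7 + (1/7)x gives x* = 171 and P* = 65.
With the rebate, buyers effectively pay Pb = Ps − 28, where Ps is the price sellers receive.
On the curves, Pb = 626/7 - (1/7)x and Ps = 284/7 + (1/7)x; the wedge Ps − Pb = 28 gives 284/7 + (1/7)x − (626/7 - (1/7)x) = 28, so x' = 269.
Then Pb = 626/7 − (1/7)·269 = 51 and Ps = 284/7 + (1/7)·269 = 79.
The subsidy expands output by 269 − 171 = 98 past the efficient level; on those units the gap between marginal cost and willingness to pay runs from 0 up to 28.
DWL = ½ × 28 × 98 = 1372.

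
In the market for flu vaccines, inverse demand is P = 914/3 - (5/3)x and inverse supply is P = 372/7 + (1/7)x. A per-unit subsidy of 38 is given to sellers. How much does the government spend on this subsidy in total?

Government cost = 6080

Pre-subsidy: 914/3 - (5/3)x = 372/7 + (1/7)x gives x* = 139 and P* = 73.
With the subsidy, sellers receive Ps = Pb + 38 for each unit, where Pb is the price buyers pay.
On the curves, Pb = 914/3 - (5/3)x and Ps = 372/7 + (1/7)x; the wedge Ps − Pb = 38 gives 372/7 + (1/7)x − (914/3 - (5/3)x) = 38, so x' = 160.
Then Pb = 914/3 − (5/3)·160 = 38 and Ps = 372/7 + (1/7)·160 = 76.
Government outlay = subsidy × quantity = 38 × 160 = 6080.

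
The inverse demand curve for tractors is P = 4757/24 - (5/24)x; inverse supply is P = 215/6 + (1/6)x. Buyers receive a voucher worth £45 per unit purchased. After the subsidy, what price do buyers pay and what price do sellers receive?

Buyers pay £83; sellers receive £128

Pre-subsidy: 4757/24 - (5/24)x = 215/6 + (1/6)x gives x* = 433 and P* = 108.
With the rebate, buyers effectively pay Pb = Ps − 45, where Ps is the price sellers receive.
On the curves, Pb = 4757/24 - (5/24)x and Ps = 215/6 + (1/6)x; the wedge Ps − Pb = 45 gives 215/6 + (1/6)x − (4757/24 - (5/24)x) = 45, so x' = 553.
Then Pb = 4757/24 − (5/24)·553 = 83 and Ps = 215/6 + (1/6)·553 = 128.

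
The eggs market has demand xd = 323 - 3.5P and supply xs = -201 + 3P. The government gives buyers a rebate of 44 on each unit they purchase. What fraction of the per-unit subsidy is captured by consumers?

Consumer share = 6/13

Pre-subsidy: 323 - 3.5P = -201 + 3P gives P* = 1048/13, x* = 531/13.
With the rebate, buyers effectively pay Pb = Ps − 44, where Ps is the price sellers receive.
Demand in terms of Ps becomes xd = 323 − 3.5(Ps − 44) = 477 - 3.5Ps. Setting this equal to supply: 477 - 3.5Ps = -201 + 3Ps, so Ps = 1356/13.
Buyers pay Pb = 1356/13 − 44 = 784/13; x' = -201 + 3·(1356/13) = 1455/13.
Buyers' price falls by P* − Pb = 1048/13 − 784/13 = 264/13; sellers' price rises by Ps − P* = 1356/13 − 1048/13 = 308/13.
So consumers capture (264/13)/44 = 6/13 of each unit of subsidy.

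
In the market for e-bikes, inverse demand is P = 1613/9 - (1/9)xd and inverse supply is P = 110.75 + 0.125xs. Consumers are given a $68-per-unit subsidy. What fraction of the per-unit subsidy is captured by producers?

Producer share = 9/17

Pre-subsidy: 1613/9 - (1/9)x = 110.75 + 0.125x gives x* = 290 and P* = 147.
With the rebate, buyers effectively pay Pb = Ps − 68, where Ps is the price sellers receive.
On the curves, Pb = 1613/9 - (1/9)x and Ps = 110.75 + 0.125x; the wedge Ps − Pb = 68 gives 110.75 + 0.125x − (1613/9 - (1/9)x) = 68, so x' = 578.
Then Pb = 1613/9 − (1/9)·578 = 115 and Ps = 110.75 + 0.125·578 = 183.
Buyers' price falls by P* − Pb = 147 − 115 = 32; sellers' price rises by Ps − P* = 183 − 147 = 36.
So producers capture 36/68 = 9/17 of each unit of subsidy.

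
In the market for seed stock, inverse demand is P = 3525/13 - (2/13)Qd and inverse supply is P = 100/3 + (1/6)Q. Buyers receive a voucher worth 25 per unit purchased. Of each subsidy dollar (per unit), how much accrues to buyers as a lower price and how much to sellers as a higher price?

Pre-subsidy: 3525/13 - (2/13)Q = 100/3 + (1/6)Q gives Q* = 742 and P* = 157.
With the rebate, buyers effectively pay Pb = Ps − 25, where Ps is the price sellers receive.
On the curves, Pb = 3525/13 - (2/13)Q and Ps = 100/3 + (1/6)Q; the wedge Ps − Pb = 25 gives 100/3 + (1/6)Q − (3525/13 - (2/13)Q) = 25, so Q' = 820.
Then Pb = 3525/13 − (2/13)·820 = 145 and Ps = 100/3 + (1/6)·820 = 170.
Buyers' price falls by P* − Pb = 157 − 145 = 12; sellers' price rises by Ps − P* = 170 − 157 = 13.

Buyers gain 12 per unit; sellers gain 13 per unit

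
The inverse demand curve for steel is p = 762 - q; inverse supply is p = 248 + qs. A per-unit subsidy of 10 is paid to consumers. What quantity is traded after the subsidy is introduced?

q' = 262

Pre-subsidy: 762 - q = 248 + q gives q* = 257 and p* = 505.
With the rebate, buyers effectively pay pb = ps − 10, where ps is the price sellers receive.
On the curves, pb = 762 - q and ps = 248 + q; the wedge ps − pb = 10 gives 248 + q − (762 - q) = 10, so q' = 262.
Then pb = 762 − 1·262 = 500 and ps = 248 + 1·262 = 510.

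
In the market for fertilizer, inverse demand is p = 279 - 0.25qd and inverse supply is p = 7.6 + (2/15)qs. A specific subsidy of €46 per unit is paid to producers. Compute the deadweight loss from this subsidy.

Deadweight loss = €2760

Pre-subsidy: 279 - 0.25q = 7.6 + (2/15)q gives q* = 708 and p* = 102.
With the subsidy, sellers receive ps = pb + 46 for each unit, where pb is the price buyers pay.
On the curves, pb = 279 - 0.25q and ps = 7.6 + (2/15)q; the wedge ps − pb = 46 gives 7.6 + (2/15)q − (279 - 0.25q) = 46, so q' = 828.
Then pb = 279 − 0.25·828 = 72 and ps = 7.6 + (2/15)·828 = 118.
The subsidy expands output by 828 − 708 = 120 past the efficient level; on those units the gap between marginal cost and willingness to pay runs from 0 up to 46.
DWL = ½ × 46 × 120 = 2760.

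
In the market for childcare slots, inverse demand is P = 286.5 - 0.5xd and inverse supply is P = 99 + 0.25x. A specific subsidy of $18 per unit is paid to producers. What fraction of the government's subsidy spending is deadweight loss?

Pre-subsidy: 286.5 - 0.5x = 99 + 0.25x gives x* = 250 and P* = 161.5.
With the subsidy, sellers receive Ps = Pb + 18 for each unit, where Pb is the price buyers pay.
On the curves, Pb = 286.5 - 0.5x and Ps = 99 + 0.25x; the wedge Ps − Pb = 18 gives 99 + 0.25x − (286.5 - 0.5x) = 18, so x' = 274.
Then Pb = 286.5 − 0.5·274 = 149.5 and Ps = 99 + 0.25·274 = 167.5.
ΔCS = ½(250 + 274)(161.5 − 149.5) = 3144; ΔPS = ½(250 + 274)(167.5 − 161.5) = 1572.
Government spending = 18 × 274 = 4932.
DWL = ½ × 18 × (274 − 250) = 216; fraction = 216 / 4932 = 6/137.

DWL / government spending = 6/137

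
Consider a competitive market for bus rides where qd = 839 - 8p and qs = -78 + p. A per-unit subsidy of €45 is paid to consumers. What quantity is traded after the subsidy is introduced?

Pre-subsidy: 839 - 8p = -78 + p gives p* = 917/9, q* = 215/9.
With the rebate, buyers effectively pay pb = ps − 45, where ps is the price sellers receive.
Demand in terms of ps becomes qd = 839 − 8(ps − 45) = 1199 - 8ps. Setting this equal to supply: 1199 - 8ps = -78 + ps, so ps = 1277/9.
Buyers pay pb = 1277/9 − 45 = 872/9; q' = -78 + 1·(1277/9) = 575/9.

q' = 575/9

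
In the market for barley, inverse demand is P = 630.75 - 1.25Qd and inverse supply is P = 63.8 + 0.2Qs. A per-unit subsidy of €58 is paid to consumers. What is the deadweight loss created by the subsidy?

Pre-subsidy: 630.75 - 1.25Q = 63.8 + 0.2Q gives Q* = 391 and P* = 142.
With the rebate, buyers effectively pay Pb = Ps − 58, where Ps is the price sellers receive.
On the curves, Pb = 630.75 - 1.25Q and Ps = 63.8 + 0.2Q; the wedge Ps − Pb = 58 gives 63.8 + 0.2Q − (630.75 - 1.25Q) = 58, so Q' = 431.
Then Pb = 630.75 − 1.25·431 = 92 and Ps = 63.8 + 0.2·431 = 150.
The subsidy expands output by 431 − 391 = 40 past the efficient level; on those units the gap between marginal cost and willingness to pay runs from 0 up to 58.
DWL = ½ × 58 × 40 = 1160.

Deadweight loss = €1160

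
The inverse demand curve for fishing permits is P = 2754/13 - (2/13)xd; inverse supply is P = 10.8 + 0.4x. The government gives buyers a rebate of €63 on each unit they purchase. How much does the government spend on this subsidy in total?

Pre-subsidy: 2754/13 - (2/13)x = 10.8 + 0.4x gives x* = 363 and P* = 156.
With the rebate, buyers effectively pay Pb = Ps − 63, where Ps is the price sellers receive.
On the curves, Pb = 2754/13 - (2/13)x and Ps = 10.8 + 0.4x; the wedge Ps − Pb = 63 gives 10.8 + 0.4x − (2754/13 - (2/13)x) = 63, so x' = 476.75.
Then Pb = 2754/13 − (2/13)·476.75 = 138.5 and Ps = 10.8 + 0.4·476.75 = 201.5.
Government outlay = subsidy × quantity = 63 × 476.75 = 30035.25.

Government cost = €30035.25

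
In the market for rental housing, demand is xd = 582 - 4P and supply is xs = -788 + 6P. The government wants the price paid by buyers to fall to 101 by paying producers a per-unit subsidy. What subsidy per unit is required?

At a buyer price of 101, quantity demanded is 582 − 4·101 = 178.
Sellers supply 178 only when they receive Ps with -788 + 6·Ps = 178, i.e. Ps = 161.
s = Ps − Pb = 161 − 101 = 60.

Required subsidy s = 60 per unit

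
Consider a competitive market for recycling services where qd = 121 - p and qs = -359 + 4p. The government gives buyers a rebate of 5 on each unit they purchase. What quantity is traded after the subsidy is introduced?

q' = 29

Pre-subsidy: 121 - p = -359 + 4p gives p* = 96, q* = 25.
With the rebate, buyers effectively pay pb = ps − 5, where ps is the price sellers receive.
Demand in terms of ps becomes qd = 121 − 1(ps − 5) = 126 - ps. Setting this equal to supply: 126 - ps = -359 + 4ps, so ps = 97.
Buyers pay pb = 97 − 5 = 92; q' = -359 + 4·97 = 29.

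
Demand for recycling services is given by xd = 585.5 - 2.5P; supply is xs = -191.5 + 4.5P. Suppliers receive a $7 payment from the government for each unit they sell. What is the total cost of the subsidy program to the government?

Government cost = $2234.75

Pre-subsidy: 585.5 - 2.5P = -191.5 + 4.5P gives P* = 111, x* = 308.
With the subsidy, sellers receive Ps = Pb + 7 for each unit, where Pb is the price buyers pay.
Supply in terms of Pb becomes xs = -191.5 + 4.5(Pb + 7) = -160 + 4.5Pb. Setting this equal to demand: 585.5 - 2.5Pb = -160 + 4.5Pb, so Pb = 106.5.
Sellers receive Ps = 106.5 + 7 = 113.5; x' = 585.5 − 2.5·106.5 = 319.25.
Government outlay = subsidy × quantity = 7 × 319.25 = 2234.75.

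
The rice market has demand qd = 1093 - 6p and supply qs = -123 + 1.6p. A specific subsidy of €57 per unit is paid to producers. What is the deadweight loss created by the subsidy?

Deadweight loss = €2052

Pre-subsidy: 1093 - 6p = -123 + 1.6p gives p* = 160, q* = 133.
With the subsidy, sellers receive ps = pb + 57 for each unit, where pb is the price buyers pay.
Supply in terms of pb becomes qs = -123 + 1.6(pb + 57) = -31.8 + 1.6pb. Setting this equal to demand: 1093 - 6pb = -31.8 + 1.6pb, so pb = 148.
Sellers receive ps = 148 + 57 = 205; q' = 1093 − 6·148 = 205.
The subsidy expands output by 205 − 133 = 72 past the efficient level; on those units the gap between marginal cost and willingness to pay runs from 0 up to 57.
DWL = ½ × 57 × 72 = 2052.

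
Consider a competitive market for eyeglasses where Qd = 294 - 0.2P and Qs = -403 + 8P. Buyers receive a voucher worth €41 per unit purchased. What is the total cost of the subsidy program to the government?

Government cost = €11685

Pre-subsidy: 294 - 0.2P = -403 + 8P gives P* = 85, Q* = 277.
With the rebate, buyers effectively pay Pb = Ps − 41, where Ps is the price sellers receive.
Demand in terms of Ps becomes Qd = 294 − 0.2(Ps − 41) = 302.2 - 0.2Ps. Setting this equal to supply: 302.2 - 0.2Ps = -403 + 8Ps, so Ps = 86.
Buyers pay Pb = 86 − 41 = 45; Q' = -403 + 8·86 = 285.
Government outlay = subsidy × quantity = 41 × 285 = 11685.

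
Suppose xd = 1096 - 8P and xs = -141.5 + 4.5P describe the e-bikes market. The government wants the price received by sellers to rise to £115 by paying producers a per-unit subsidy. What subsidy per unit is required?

At a seller price of 115, quantity supplied is -141.5 + 4.5·115 = 376.
Buyers absorb 376 only when they pay Pb with 1096 − 8·Pb = 376, i.e. Pb = 90.
s = Ps − Pb = 115 − 90 = 25.

Required subsidy s = £25 per unit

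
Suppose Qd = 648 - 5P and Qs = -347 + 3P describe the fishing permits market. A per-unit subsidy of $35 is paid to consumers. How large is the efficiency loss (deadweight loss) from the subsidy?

Deadweight loss = $1148.4375

Pre-subsidy: 648 - 5P = -347 + 3P gives P* = 124.375, Q* = 26.125.
With the rebate, buyers effectively pay Pb = Ps − 35, where Ps is the price sellers receive.
Demand in terms of Ps becomes Qd = 648 − 5(Ps − 35) = 823 - 5Ps. Setting this equal to supply: 823 - 5Ps = -347 + 3Ps, so Ps = 146.25.
Buyers pay Pb = 146.25 − 35 = 111.25; Q' = -347 + 3·146.25 = 91.75.
The subsidy expands output by 91.75 − 26.125 = 65.625 past the efficient level; on those units the gap between marginal cost and willingness to pay runs from 0 up to 35.
DWL = ½ × 35 × 65.625 = 1148.4375.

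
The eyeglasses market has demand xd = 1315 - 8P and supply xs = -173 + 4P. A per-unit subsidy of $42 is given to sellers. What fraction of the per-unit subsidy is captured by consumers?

Consumer share = 1/3

Pre-subsidy: 1315 - 8P = -173 + 4P gives P* = 124, x* = 323.
With the subsidy, sellers receive Ps = Pb + 42 for each unit, where Pb is the price buyers pay.
Supply in terms of Pb becomes xs = -173 + 4(Pb + 42) = -5 + 4Pb. Setting this equal to demand: 1315 - 8Pb = -5 + 4Pb, so Pb = 110.
Sellers receive Ps = 110 + 42 = 152; x' = 1315 − 8·110 = 435.
Buyers' price falls by P* − Pb = 124 − 110 = 14; sellers' price rises by Ps − P* = 152 − 124 = 28.
So consumers capture 14/42 = 1/3 of each unit of subsidy.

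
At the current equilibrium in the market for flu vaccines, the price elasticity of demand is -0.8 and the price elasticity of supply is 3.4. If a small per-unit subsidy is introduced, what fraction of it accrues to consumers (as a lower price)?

Consumer share = 17/21

For a small subsidy around the equilibrium, the benefit split depends on the relative slopes, which at a point are proportional to the elasticities.
Buyer share = εs/(εs + |εd|) = 3.4/(3.4 + 0.8) = 17/21; seller share = |εd|/(εs + |εd|) = 4/21.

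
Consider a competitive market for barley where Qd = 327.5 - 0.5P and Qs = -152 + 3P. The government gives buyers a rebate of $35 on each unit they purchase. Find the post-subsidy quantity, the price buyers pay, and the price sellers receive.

Pre-subsidy: 327.5 - 0.5P = -152 + 3P gives P* = 137, Q* = 259.
With the rebate, buyers effectively pay Pb = Ps − 35, where Ps is the price sellers receive.
Demand in terms of Ps becomes Qd = 327.5 − 0.5(Ps − 35) = 345 - 0.5Ps. Setting this equal to supply: 345 - 0.5Ps = -152 + 3Ps, so Ps = 142.
Buyers pay Pb = 142 − 35 = 107; Q' = -152 + 3·142 = 274.

Q' = 274; buyers pay $107; sellers receive $142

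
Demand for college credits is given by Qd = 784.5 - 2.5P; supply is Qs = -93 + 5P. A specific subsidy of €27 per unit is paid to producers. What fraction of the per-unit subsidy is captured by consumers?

Pre-subsidy: 784.5 - 2.5P = -93 + 5P gives P* = 117, Q* = 492.
With the subsidy, sellers receive Ps = Pb + 27 for each unit, where Pb is the price buyers pay.
Supply in terms of Pb becomes Qs = -93 + 5(Pb + 27) = 42 + 5Pb. Setting this equal to demand: 784.5 - 2.5Pb = 42 + 5Pb, so Pb = 99.
Sellers receive Ps = 99 + 27 = 126; Q' = 784.5 − 2.5·99 = 537.
Buyers' price falls by P* − Pb = 117 − 99 = 18; sellers' price rises by Ps − P* = 126 − 117 = 9.
So consumers capture 18/27 = 2/3 of each unit of subsidy.

Consumer share = 2/3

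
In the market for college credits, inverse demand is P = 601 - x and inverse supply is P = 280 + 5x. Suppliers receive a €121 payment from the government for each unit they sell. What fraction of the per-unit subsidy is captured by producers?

Pre-subsidy: 601 - x = 280 + 5x gives x* = 53.5 and P* = 547.5.
With the subsidy, sellers receive Ps = Pb + 121 for each unit, where Pb is the price buyers pay.
On the curves, Pb = 601 - x and Ps = 280 + 5x; the wedge Ps − Pb = 121 gives 280 + 5x − (601 - x) = 121, so x' = 221/3.
Then Pb = 601 − 1·(221/3) = 1582/3 and Ps = 280 + 5·(221/3) = 1945/3.
Buyers' price falls by P* − Pb = 547.5 − 1582/3 = 121/6; sellers' price rises by Ps − P* = 1945/3 − 547.5 = 605/6.
So producers capture (605/6)/121 = 5/6 of each unit of subsidy.

Producer share = 5/6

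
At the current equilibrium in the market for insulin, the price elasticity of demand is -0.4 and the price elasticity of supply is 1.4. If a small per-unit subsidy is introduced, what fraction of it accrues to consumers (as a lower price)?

Consumer share = 7/9

For a small subsidy around the equilibrium, the benefit split depends on the relative slopes, which at a point are proportional to the elasticities.
Buyer share = εs/(εs + |εd|) = 1.4/(1.4 + 0.4) = 7/9; seller share = |εd|/(εs + |εd|) = 2/9.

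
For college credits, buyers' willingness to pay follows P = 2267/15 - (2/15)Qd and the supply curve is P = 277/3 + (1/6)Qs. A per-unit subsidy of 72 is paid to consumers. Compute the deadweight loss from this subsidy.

Pre-subsidy: 2267/15 - (2/15)Q = 277/3 + (1/6)Q gives Q* = 196 and P* = 125.
With the rebate, buyers effectively pay Pb = Ps − 72, where Ps is the price sellers receive.
On the curves, Pb = 2267/15 - (2/15)Q and Ps = 277/3 + (1/6)Q; the wedge Ps − Pb = 72 gives 277/3 + (1/6)Q − (2267/15 - (2/15)Q) = 72, so Q' = 436.
Then Pb = 2267/15 − (2/15)·436 = 93 and Ps = 277/3 + (1/6)·436 = 165.
The subsidy expands output by 436 − 196 = 240 past the efficient level; on those units the gap between marginal cost and willingness to pay runs from 0 up to 72.
DWL = ½ × 72 × 240 = 8640.

Deadweight loss = 8640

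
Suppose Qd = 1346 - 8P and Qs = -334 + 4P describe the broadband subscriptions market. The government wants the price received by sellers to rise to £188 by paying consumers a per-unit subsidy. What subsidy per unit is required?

At a seller price of 188, quantity supplied is -334 + 4·188 = 418.
Buyers absorb 418 only when they pay Pb with 1346 − 8·Pb = 418, i.e. Pb = 116.
s = Ps − Pb = 188 − 116 = 72.

Required subsidy s = £72 per unit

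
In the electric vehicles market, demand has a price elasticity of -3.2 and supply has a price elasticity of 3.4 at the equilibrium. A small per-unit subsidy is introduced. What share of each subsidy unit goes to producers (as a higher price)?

For a small subsidy around the equilibrium, the benefit split depends on the relative slopes, which at a point are proportional to the elasticities.
Buyer share = εs/(εs + |εd|) = 3.4/(3.4 + 3.2) = 17/33; seller share = |εd|/(εs + |εd|) = 16/33.
So producers capture 16/33 of the subsidy.

Producer share = 16/33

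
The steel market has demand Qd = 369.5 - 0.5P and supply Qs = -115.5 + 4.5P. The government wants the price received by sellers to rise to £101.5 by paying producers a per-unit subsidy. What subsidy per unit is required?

At a seller price of 101.5, quantity supplied is -115.5 + 4.5·101.5 = 341.25.
Buyers absorb 341.25 only when they pay Pb with 369.5 − 0.5·Pb = 341.25, i.e. Pb = 56.5.
s = Ps − Pb = 101.5 − 56.5 = 45.

Required subsidy s = £45 per unit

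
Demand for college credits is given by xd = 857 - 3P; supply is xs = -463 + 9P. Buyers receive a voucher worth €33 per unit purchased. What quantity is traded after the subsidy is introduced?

x' = 601.25

Pre-subsidy: 857 - 3P = -463 + 9P gives P* = 110, x* = 527.
With the rebate, buyers effectively pay Pb = Ps − 33, where Ps is the price sellers receive.
Demand in terms of Ps becomes xd = 857 − 3(Ps − 33) = 956 - 3Ps. Setting this equal to supply: 956 - 3Ps = -463 + 9Ps, so Ps = 118.25.
Buyers pay Pb = 118.25 − 33 = 85.25; x' = -463 + 9·118.25 = 601.25.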